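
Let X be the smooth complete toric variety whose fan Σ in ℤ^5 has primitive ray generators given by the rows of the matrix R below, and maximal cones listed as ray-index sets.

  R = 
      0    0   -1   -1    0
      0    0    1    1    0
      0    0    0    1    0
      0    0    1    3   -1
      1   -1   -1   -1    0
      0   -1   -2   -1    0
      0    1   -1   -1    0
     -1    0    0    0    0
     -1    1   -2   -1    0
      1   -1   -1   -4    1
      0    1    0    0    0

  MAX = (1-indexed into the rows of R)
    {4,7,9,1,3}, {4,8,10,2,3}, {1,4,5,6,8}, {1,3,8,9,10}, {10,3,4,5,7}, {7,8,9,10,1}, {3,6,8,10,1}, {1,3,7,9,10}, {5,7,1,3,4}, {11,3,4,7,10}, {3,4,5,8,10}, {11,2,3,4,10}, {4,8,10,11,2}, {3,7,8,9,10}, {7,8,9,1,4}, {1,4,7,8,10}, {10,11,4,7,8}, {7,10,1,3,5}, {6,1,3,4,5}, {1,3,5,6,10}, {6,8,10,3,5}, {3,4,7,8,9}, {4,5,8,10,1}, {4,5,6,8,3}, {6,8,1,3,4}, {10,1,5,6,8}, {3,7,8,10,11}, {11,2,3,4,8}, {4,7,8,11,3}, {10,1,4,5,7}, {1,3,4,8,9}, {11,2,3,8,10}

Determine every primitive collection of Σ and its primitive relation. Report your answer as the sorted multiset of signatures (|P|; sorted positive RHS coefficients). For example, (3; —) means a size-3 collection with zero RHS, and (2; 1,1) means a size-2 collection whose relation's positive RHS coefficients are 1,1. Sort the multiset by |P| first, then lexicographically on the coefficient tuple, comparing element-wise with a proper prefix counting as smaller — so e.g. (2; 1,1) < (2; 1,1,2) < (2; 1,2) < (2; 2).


20 minimal non-faces of Δ(Σ) (on 11 rays):

  P = {1,2}:  v_{1} + v_{2} = 0 — sig = (2; —)
  P = {1,11}:  v_{1} + v_{11} = v_{7} — sig = (2; 1)
  P = {2,7}:  v_{2} + v_{7} = v_{11} — sig = (2; 1)
  P = {2,5}:  v_{2} + v_{5} = v_{3} + v_{4} + v_{10} — sig = (2; 1,1,1)
  P = {2,6}:  v_{2} + v_{6} = v_{3} + v_{5} + v_{8} — sig = (2; 1,1,1)
  P = {2,9}:  v_{2} + v_{9} = v_{3} + v_{7} + v_{8} — sig = (2; 1,1,1)
  P = {5,11}:  v_{5} + v_{11} = v_{3} + v_{4} + v_{7} + v_{10} — sig = (2; 1,1,1,1)
  P = {9,11}:  v_{9} + v_{11} = v_{3} + 2·v_{7} + v_{8} — sig = (2; 1,1,2)
  P = {6,11}:  v_{6} + v_{11} = 2·v_{1} + v_{3} — sig = (2; 1,2)
  P = {6,9}:  v_{6} + v_{9} = 4·v_{1} + 2·v_{3} + v_{8} — sig = (2; 1,2,4)
  P = {5,9}:  v_{5} + v_{9} = 3·v_{1} + v_{3} — sig = (2; 1,3)
  P = {6,7}:  v_{6} + v_{7} = 3·v_{1} + v_{3} — sig = (2; 1,3)
  P = {4,6,10}:  v_{4} + v_{6} + v_{10} = 2·v_{5} + v_{8} — sig = (3; 1,2)
  P = {4,9,10}:  v_{4} + v_{9} + v_{10} = 2·v_{1} — sig = (3; 2)
  P = {5,7,8}:  v_{5} + v_{7} + v_{8} = 2·v_{1} — sig = (3; 2)
  P = {1,3,4,10}:  v_{1} + v_{3} + v_{4} + v_{10} = v_{5} — sig = (4; 1)
  P = {1,3,5,8}:  v_{1} + v_{3} + v_{5} + v_{8} = v_{6} — sig = (4; 1)
  P = {1,3,7,8}:  v_{1} + v_{3} + v_{7} + v_{8} = v_{9} — sig = (4; 1)
  P = {3,4,8,10,11}:  v_{3} + v_{4} + v_{8} + v_{10} + v_{11} = 0 — sig = (5; —)
  P = {3,4,7,8,10}:  v_{3} + v_{4} + v_{7} + v_{8} + v_{10} = v_{1} — sig = (5; 1)

Sorted signature multiset PRS(X):
    |P|=2: 12 collections, coeffs (), (1), (1), (1,1,1), (1,1,1), (1,1,1), (1,1,1,1), (1,1,2), (1,2), (1,2,4), (1,3), (1,3)
    |P|=3: 3 collections, coeffs (1,2), (2), (2)
    |P|=4: 3 collections, coeffs (1), (1), (1)
    |P|=5: 2 collections, coeffs (), (1)


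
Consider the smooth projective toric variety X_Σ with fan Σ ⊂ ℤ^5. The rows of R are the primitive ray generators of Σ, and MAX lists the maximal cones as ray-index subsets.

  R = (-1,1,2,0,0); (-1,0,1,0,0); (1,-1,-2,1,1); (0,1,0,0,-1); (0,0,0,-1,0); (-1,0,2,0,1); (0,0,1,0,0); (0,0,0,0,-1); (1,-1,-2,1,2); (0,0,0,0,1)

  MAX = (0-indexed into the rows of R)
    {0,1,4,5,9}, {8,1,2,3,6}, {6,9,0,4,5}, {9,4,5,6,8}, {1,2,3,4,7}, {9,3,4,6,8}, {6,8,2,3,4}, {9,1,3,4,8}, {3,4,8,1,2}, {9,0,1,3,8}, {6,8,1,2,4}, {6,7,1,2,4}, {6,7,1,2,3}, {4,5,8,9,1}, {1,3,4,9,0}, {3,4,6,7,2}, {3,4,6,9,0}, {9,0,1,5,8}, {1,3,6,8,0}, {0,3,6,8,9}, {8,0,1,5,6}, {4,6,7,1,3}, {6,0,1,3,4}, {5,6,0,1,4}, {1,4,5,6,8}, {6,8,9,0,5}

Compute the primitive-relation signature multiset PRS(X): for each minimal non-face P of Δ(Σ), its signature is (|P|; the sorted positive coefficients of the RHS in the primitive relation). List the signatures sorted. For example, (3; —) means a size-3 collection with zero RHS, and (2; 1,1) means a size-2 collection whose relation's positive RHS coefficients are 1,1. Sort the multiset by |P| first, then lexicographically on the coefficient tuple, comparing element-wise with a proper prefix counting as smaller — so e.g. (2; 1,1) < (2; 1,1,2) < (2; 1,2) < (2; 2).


The 12 primitive collections of Σ (r=10, n=5):

  • {7,9}:  v_{7} + v_{9} = 0  ⟹  sig = (2; —)
  • {2,9}:  v_{2} + v_{9} = v_{8}  ⟹  sig = (2; 1)
  • {3,5}:  v_{3} + v_{5} = v_{0}  ⟹  sig = (2; 1)
  • {7,8}:  v_{7} + v_{8} = v_{2}  ⟹  sig = (2; 1)
  • {5,7}:  v_{5} + v_{7} = v_{1} + v_{6}  ⟹  sig = (2; 1,1)
  • {0,7}:  v_{0} + v_{7} = v_{1} + v_{3} + v_{6}  ⟹  sig = (2; 1,1,1)
  • {2,5}:  v_{2} + v_{5} = v_{1} + v_{6} + v_{8}  ⟹  sig = (2; 1,1,1)
  • {0,2}:  v_{0} + v_{2} = v_{1} + v_{3} + v_{6} + v_{8}  ⟹  sig = (2; 1,1,1,1)
  • {1,6,9}:  v_{1} + v_{6} + v_{9} = v_{5}  ⟹  sig = (3; 1)
  • {0,4,8}:  v_{0} + v_{4} + v_{8} = 2·v_{9}  ⟹  sig = (3; 2)
  • {1,2,3,4,6}:  v_{1} + v_{2} + v_{3} + v_{4} + v_{6} = 0  ⟹  sig = (5; —)
  • {1,3,4,6,8}:  v_{1} + v_{3} + v_{4} + v_{6} + v_{8} = v_{9}  ⟹  sig = (5; 1)

so the primitive-relation signature multiset is
{ (2; —),  (2; 1) ×3,  (2; 1,1),  (2; 1,1,1) ×2,  (2; 1,1,1,1),  (3; 1),  (3; 2),  (5; —),  (5; 1) }


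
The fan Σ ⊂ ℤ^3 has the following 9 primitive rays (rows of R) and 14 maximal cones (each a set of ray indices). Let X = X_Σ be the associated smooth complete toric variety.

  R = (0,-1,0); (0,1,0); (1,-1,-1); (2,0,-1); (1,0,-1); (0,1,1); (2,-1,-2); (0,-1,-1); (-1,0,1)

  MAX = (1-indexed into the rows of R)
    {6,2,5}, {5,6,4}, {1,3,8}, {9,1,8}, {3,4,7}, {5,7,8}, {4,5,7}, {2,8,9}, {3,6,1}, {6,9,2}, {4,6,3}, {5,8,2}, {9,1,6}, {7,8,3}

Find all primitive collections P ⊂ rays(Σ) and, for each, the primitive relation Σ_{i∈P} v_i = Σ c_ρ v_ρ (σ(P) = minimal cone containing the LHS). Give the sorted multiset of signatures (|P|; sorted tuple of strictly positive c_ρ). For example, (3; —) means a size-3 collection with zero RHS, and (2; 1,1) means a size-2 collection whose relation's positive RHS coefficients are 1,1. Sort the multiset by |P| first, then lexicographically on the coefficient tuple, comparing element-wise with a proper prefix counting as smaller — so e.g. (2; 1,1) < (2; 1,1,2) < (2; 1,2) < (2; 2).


The 15 primitive collections of Σ (r=9, n=3):

  {1,2}:  v_{1} + v_{2} = 0  so sig = (2; —)
  {5,9}:  v_{5} + v_{9} = 0  so sig = (2; —)
  {6,8}:  v_{6} + v_{8} = 0  so sig = (2; —)
  {1,5}:  v_{1} + v_{5} = v_{3}  so sig = (2; 1)
  {2,3}:  v_{2} + v_{3} = v_{5}  so sig = (2; 1)
  {3,5}:  v_{3} + v_{5} = v_{7}  so sig = (2; 1)
  {3,9}:  v_{3} + v_{9} = v_{1}  so sig = (2; 1)
  {4,8}:  v_{4} + v_{8} = v_{7}  so sig = (2; 1)
  {6,7}:  v_{6} + v_{7} = v_{4}  so sig = (2; 1)
  {7,9}:  v_{7} + v_{9} = v_{3}  so sig = (2; 1)
  {4,9}:  v_{4} + v_{9} = v_{3} + v_{6}  so sig = (2; 1,1)
  {1,4}:  v_{1} + v_{4} = 2·v_{3} + v_{6}  so sig = (2; 1,2)
  {2,4}:  v_{2} + v_{4} = 2·v_{5} + v_{6}  so sig = (2; 1,2)
  {1,7}:  v_{1} + v_{7} = 2·v_{3}  so sig = (2; 2)
  {2,7}:  v_{2} + v_{7} = 2·v_{5}  so sig = (2; 2)

Signatures (|P|; sorted positive RHS coefficients), sorted:
    (2; —)
    (2; —)
    (2; —)
    (2; 1)
    (2; 1)
    (2; 1)
    (2; 1)
    (2; 1)
    (2; 1)
    (2; 1)
    (2; 1,1)
    (2; 1,2)
    (2; 1,2)
    (2; 2)
    (2; 2)


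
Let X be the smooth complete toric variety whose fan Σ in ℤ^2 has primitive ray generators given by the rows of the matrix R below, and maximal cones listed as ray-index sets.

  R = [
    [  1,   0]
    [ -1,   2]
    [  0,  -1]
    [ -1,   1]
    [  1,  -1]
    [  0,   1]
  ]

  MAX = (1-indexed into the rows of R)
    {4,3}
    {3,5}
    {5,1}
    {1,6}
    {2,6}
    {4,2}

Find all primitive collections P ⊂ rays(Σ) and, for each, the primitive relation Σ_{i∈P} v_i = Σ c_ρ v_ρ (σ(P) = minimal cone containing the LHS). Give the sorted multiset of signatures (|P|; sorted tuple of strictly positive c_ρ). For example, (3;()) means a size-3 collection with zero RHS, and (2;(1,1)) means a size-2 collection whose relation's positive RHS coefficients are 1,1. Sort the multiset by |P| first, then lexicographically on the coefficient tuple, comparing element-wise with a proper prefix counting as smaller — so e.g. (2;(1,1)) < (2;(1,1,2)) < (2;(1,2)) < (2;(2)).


Primitive collections (9):

  {3,6}:  v_{3} + v_{6} = 0 ; sig = (2;())
  {4,5}:  v_{4} + v_{5} = 0 ; sig = (2;())
  {1,3}:  v_{1} + v_{3} = v_{5} ; sig = (2;(1))
  {1,4}:  v_{1} + v_{4} = v_{6} ; sig = (2;(1))
  {2,3}:  v_{2} + v_{3} = v_{4} ; sig = (2;(1))
  {2,5}:  v_{2} + v_{5} = v_{6} ; sig = (2;(1))
  {4,6}:  v_{4} + v_{6} = v_{2} ; sig = (2;(1))
  {5,6}:  v_{5} + v_{6} = v_{1} ; sig = (2;(1))
  {1,2}:  v_{1} + v_{2} = 2·v_{6} ; sig = (2;(2))

so the primitive-relation signature multiset is
{ (2;()) ×2,  (2;(1)) ×6,  (2;(2)) }


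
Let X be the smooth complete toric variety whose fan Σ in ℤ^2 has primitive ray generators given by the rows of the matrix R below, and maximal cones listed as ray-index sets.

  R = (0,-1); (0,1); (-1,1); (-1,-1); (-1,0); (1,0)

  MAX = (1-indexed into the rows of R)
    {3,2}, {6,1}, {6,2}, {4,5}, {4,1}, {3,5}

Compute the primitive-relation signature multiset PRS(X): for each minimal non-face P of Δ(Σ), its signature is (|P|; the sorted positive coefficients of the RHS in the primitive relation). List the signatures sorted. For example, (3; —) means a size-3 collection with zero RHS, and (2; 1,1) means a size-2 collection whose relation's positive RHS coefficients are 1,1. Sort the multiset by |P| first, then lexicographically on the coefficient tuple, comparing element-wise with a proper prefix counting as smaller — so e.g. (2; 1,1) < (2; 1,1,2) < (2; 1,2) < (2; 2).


The 9 primitive collections of Σ (r=6, n=2):

  • {1,2}:  v_{1} + v_{2} = 0  so sig = (2; —)
  • {5,6}:  v_{5} + v_{6} = 0  so sig = (2; —)
  • {1,3}:  v_{1} + v_{3} = v_{5}  so sig = (2; 1)
  • {1,5}:  v_{1} + v_{5} = v_{4}  so sig = (2; 1)
  • {2,4}:  v_{2} + v_{4} = v_{5}  so sig = (2; 1)
  • {2,5}:  v_{2} + v_{5} = v_{3}  so sig = (2; 1)
  • {3,6}:  v_{3} + v_{6} = v_{2}  so sig = (2; 1)
  • {4,6}:  v_{4} + v_{6} = v_{1}  so sig = (2; 1)
  • {3,4}:  v_{3} + v_{4} = 2·v_{5}  so sig = (2; 2)

so the primitive-relation signature multiset is
{ (2; —) ×2,  (2; 1) ×6,  (2; 2) }


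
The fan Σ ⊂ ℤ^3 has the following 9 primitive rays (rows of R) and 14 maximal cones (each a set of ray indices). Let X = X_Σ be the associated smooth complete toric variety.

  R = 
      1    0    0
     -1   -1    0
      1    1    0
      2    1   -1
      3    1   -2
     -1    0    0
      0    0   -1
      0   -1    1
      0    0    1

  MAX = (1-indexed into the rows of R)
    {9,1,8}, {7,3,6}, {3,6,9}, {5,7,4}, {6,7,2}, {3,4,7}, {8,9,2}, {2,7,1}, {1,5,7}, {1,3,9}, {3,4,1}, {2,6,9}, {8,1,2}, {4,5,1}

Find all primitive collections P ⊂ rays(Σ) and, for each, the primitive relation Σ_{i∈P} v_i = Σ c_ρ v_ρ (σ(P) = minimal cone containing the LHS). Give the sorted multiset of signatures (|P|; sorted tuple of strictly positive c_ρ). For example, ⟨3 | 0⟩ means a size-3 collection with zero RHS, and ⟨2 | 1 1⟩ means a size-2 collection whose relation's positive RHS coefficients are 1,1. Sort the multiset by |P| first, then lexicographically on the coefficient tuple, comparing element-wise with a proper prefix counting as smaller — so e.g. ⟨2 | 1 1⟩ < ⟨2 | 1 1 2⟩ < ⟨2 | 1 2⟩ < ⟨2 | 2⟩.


|primitive collections| = 18. Relations:

  P={1,6}:  v_{1} + v_{6} = 0 ; sig = ⟨2 | 0⟩
  P={2,3}:  v_{2} + v_{3} = 0 ; sig = ⟨2 | 0⟩
  P={7,9}:  v_{7} + v_{9} = 0 ; sig = ⟨2 | 0⟩
  P={2,4}:  v_{2} + v_{4} = v_{1} + v_{7} ; sig = ⟨2 | 1 1⟩
  P={3,8}:  v_{3} + v_{8} = v_{1} + v_{9} ; sig = ⟨2 | 1 1⟩
  P={4,6}:  v_{4} + v_{6} = v_{3} + v_{7} ; sig = ⟨2 | 1 1⟩
  P={4,9}:  v_{4} + v_{9} = v_{1} + v_{3} ; sig = ⟨2 | 1 1⟩
  P={5,6}:  v_{5} + v_{6} = v_{4} + v_{7} ; sig = ⟨2 | 1 1⟩
  P={5,9}:  v_{5} + v_{9} = v_{1} + v_{4} ; sig = ⟨2 | 1 1⟩
  P={6,8}:  v_{6} + v_{8} = v_{2} + v_{9} ; sig = ⟨2 | 1 1⟩
  P={7,8}:  v_{7} + v_{8} = v_{1} + v_{2} ; sig = ⟨2 | 1 1⟩
  P={5,8}:  v_{5} + v_{8} = 3·v_{1} + v_{7} ; sig = ⟨2 | 1 3⟩
  P={3,5}:  v_{3} + v_{5} = 2·v_{4} ; sig = ⟨2 | 2⟩
  P={4,8}:  v_{4} + v_{8} = 2·v_{1} ; sig = ⟨2 | 2⟩
  P={2,5}:  v_{2} + v_{5} = 2·v_{1} + 2·v_{7} ; sig = ⟨2 | 2 2⟩
  P={1,2,9}:  v_{1} + v_{2} + v_{9} = v_{8} ; sig = ⟨3 | 1⟩
  P={1,3,7}:  v_{1} + v_{3} + v_{7} = v_{4} ; sig = ⟨3 | 1⟩
  P={1,4,7}:  v_{1} + v_{4} + v_{7} = v_{5} ; sig = ⟨3 | 1⟩

Hence PRS(X_Σ) =
    |P|=2: 15 collections, coeffs (), (), (), (1,1), (1,1), (1,1), (1,1), (1,1), (1,1), (1,1), (1,1), (1,3), (2), (2), (2,2)
    |P|=3: 3 collections, coeffs (1), (1), (1)


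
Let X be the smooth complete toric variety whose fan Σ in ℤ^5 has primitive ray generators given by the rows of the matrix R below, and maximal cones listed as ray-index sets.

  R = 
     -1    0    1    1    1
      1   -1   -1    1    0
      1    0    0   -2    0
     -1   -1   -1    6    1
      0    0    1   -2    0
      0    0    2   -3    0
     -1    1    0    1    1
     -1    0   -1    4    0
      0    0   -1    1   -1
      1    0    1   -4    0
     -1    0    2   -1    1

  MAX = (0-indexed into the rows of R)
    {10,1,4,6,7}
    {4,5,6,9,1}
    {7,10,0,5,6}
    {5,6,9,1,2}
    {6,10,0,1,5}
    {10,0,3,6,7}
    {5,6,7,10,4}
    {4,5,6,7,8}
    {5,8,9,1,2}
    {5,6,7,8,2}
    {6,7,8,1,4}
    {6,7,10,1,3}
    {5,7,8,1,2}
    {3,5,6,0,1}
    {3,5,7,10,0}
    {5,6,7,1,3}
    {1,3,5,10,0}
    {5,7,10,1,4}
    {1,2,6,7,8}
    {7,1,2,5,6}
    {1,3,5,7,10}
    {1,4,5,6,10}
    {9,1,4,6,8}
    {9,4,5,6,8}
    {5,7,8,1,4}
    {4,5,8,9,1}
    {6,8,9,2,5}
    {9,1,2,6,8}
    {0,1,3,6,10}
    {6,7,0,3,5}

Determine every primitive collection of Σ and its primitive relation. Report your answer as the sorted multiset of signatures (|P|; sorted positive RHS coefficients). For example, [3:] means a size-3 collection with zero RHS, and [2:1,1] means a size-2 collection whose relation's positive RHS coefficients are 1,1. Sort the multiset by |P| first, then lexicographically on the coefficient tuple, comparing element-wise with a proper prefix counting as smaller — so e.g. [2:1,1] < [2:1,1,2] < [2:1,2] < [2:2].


Primitive collections (18):

  {7,9}:  v_{7} + v_{9} = 0  ⇒ sig = [2:]
  {0,4}:  v_{0} + v_{4} = v_{10}  ⇒ sig = [2:1]
  {2,4}:  v_{2} + v_{4} = v_{9}  ⇒ sig = [2:1]
  {0,8}:  v_{0} + v_{8} = v_{4} + v_{7}  ⇒ sig = [2:1,1]
  {3,9}:  v_{3} + v_{9} = v_{0} + v_{1}  ⇒ sig = [2:1,1]
  {0,2}:  v_{0} + v_{2} = v_{1} + v_{5} + v_{6}  ⇒ sig = [2:1,1,1]
  {3,4}:  v_{3} + v_{4} = v_{1} + v_{7} + v_{10}  ⇒ sig = [2:1,1,1]
  {0,9}:  v_{0} + v_{9} = v_{1} + v_{4} + v_{5} + v_{6}  ⇒ sig = [2:1,1,1,1]
  {2,10}:  v_{2} + v_{10} = v_{1} + v_{4} + v_{5} + v_{6}  ⇒ sig = [2:1,1,1,1]
  {2,3}:  v_{2} + v_{3} = 2·v_{1} + v_{5} + v_{6} + v_{7}  ⇒ sig = [2:1,1,1,2]
  {9,10}:  v_{9} + v_{10} = v_{1} + 2·v_{4} + v_{5} + v_{6}  ⇒ sig = [2:1,1,1,2]
  {3,8}:  v_{3} + v_{8} = v_{1} + v_{4} + 2·v_{7}  ⇒ sig = [2:1,1,2]
  {8,10}:  v_{8} + v_{10} = 2·v_{4} + v_{7}  ⇒ sig = [2:1,2]
  {0,1,7}:  v_{0} + v_{1} + v_{7} = v_{3}  ⇒ sig = [3:1]
  {1,5,6,8}:  v_{1} + v_{5} + v_{6} + v_{8} = 0  ⇒ sig = [4:]
  {3,5,6,10}:  v_{3} + v_{5} + v_{6} + v_{10} = 3·v_{0}  ⇒ sig = [4:3]
  {1,4,5,6,7}:  v_{1} + v_{4} + v_{5} + v_{6} + v_{7} = v_{0}  ⇒ sig = [5:1]
  {1,5,6,7,10}:  v_{1} + v_{5} + v_{6} + v_{7} + v_{10} = 2·v_{0}  ⇒ sig = [5:2]

Hence PRS(X_Σ) =
{ [2:],  [2:1] ×2,  [2:1,1] ×2,  [2:1,1,1] ×2,  [2:1,1,1,1] ×2,  [2:1,1,1,2] ×2,  [2:1,1,2],  [2:1,2],  [3:1],  [4:],  [4:3],  [5:1],  [5:2] }


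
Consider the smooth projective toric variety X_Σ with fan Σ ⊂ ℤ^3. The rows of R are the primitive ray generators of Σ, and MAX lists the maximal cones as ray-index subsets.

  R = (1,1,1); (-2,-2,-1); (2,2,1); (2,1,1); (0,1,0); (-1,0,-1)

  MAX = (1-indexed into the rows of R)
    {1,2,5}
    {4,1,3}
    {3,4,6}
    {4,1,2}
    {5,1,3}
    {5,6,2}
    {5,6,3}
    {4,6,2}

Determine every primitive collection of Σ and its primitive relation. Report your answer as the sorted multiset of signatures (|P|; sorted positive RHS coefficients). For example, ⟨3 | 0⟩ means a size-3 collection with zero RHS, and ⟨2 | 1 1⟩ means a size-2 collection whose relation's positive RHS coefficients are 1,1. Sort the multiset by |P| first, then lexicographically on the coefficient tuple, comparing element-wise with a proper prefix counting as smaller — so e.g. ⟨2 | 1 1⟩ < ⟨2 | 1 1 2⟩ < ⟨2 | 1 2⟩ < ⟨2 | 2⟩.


Σ has 3 primitive collections:

  P = {2,3}:  v_{2} + v_{3} = 0  ⟹  sig = ⟨2 | 0⟩
  P = {1,6}:  v_{1} + v_{6} = v_{5}  ⟹  sig = ⟨2 | 1⟩
  P = {4,5}:  v_{4} + v_{5} = v_{3}  ⟹  sig = ⟨2 | 1⟩

Signatures (|P|; sorted positive RHS coefficients), sorted:
    ⟨2 | 0⟩
    ⟨2 | 1⟩
    ⟨2 | 1⟩


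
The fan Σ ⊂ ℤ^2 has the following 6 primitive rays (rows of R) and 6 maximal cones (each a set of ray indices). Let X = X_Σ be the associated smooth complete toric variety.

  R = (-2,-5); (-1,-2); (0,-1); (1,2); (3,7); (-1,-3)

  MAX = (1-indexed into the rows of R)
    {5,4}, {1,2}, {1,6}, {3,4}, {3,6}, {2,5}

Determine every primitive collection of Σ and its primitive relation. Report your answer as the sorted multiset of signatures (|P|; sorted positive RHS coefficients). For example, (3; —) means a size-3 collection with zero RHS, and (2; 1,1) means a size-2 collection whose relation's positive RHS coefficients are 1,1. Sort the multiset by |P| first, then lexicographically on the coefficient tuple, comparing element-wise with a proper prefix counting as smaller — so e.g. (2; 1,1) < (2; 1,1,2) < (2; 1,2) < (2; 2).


9 collections generate NE(X_Σ); each relation:

  P={2,4}:  v_{2} + v_{4} = 0 — sig = (2; —)
  P={1,4}:  v_{1} + v_{4} = v_{6} — sig = (2; 1)
  P={1,5}:  v_{1} + v_{5} = v_{4} — sig = (2; 1)
  P={2,3}:  v_{2} + v_{3} = v_{6} — sig = (2; 1)
  P={2,6}:  v_{2} + v_{6} = v_{1} — sig = (2; 1)
  P={4,6}:  v_{4} + v_{6} = v_{3} — sig = (2; 1)
  P={1,3}:  v_{1} + v_{3} = 2·v_{6} — sig = (2; 2)
  P={5,6}:  v_{5} + v_{6} = 2·v_{4} — sig = (2; 2)
  P={3,5}:  v_{3} + v_{5} = 3·v_{4} — sig = (2; 3)

Hence PRS(X_Σ) =
{ (2; —),  (2; 1) ×5,  (2; 2) ×2,  (2; 3) }


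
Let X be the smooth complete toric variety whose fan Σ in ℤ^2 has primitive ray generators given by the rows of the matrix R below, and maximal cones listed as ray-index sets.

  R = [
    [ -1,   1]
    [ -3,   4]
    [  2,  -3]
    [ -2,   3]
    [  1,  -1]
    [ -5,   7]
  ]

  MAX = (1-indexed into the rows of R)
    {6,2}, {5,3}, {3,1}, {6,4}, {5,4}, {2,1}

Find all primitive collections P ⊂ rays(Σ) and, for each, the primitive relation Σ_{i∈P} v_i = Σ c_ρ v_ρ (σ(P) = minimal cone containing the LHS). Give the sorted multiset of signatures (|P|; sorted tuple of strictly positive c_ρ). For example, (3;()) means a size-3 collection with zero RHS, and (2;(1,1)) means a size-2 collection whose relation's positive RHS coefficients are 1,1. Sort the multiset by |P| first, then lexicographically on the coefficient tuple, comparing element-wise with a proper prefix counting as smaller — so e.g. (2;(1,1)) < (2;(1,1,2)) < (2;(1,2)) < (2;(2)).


Σ has 9 primitive collections:

  {1,5}:  v_{1} + v_{5} = 0  →  sig = (2;())
  {3,4}:  v_{3} + v_{4} = 0  →  sig = (2;())
  {1,4}:  v_{1} + v_{4} = v_{2}  →  sig = (2;(1))
  {2,3}:  v_{2} + v_{3} = v_{1}  →  sig = (2;(1))
  {2,4}:  v_{2} + v_{4} = v_{6}  →  sig = (2;(1))
  {2,5}:  v_{2} + v_{5} = v_{4}  →  sig = (2;(1))
  {3,6}:  v_{3} + v_{6} = v_{2}  →  sig = (2;(1))
  {1,6}:  v_{1} + v_{6} = 2·v_{2}  →  sig = (2;(2))
  {5,6}:  v_{5} + v_{6} = 2·v_{4}  →  sig = (2;(2))

Signatures (|P|; sorted positive RHS coefficients), sorted:
[(2;()), (2;()), (2;(1)), (2;(1)), (2;(1)), (2;(1)), (2;(1)), (2;(2)), (2;(2))]


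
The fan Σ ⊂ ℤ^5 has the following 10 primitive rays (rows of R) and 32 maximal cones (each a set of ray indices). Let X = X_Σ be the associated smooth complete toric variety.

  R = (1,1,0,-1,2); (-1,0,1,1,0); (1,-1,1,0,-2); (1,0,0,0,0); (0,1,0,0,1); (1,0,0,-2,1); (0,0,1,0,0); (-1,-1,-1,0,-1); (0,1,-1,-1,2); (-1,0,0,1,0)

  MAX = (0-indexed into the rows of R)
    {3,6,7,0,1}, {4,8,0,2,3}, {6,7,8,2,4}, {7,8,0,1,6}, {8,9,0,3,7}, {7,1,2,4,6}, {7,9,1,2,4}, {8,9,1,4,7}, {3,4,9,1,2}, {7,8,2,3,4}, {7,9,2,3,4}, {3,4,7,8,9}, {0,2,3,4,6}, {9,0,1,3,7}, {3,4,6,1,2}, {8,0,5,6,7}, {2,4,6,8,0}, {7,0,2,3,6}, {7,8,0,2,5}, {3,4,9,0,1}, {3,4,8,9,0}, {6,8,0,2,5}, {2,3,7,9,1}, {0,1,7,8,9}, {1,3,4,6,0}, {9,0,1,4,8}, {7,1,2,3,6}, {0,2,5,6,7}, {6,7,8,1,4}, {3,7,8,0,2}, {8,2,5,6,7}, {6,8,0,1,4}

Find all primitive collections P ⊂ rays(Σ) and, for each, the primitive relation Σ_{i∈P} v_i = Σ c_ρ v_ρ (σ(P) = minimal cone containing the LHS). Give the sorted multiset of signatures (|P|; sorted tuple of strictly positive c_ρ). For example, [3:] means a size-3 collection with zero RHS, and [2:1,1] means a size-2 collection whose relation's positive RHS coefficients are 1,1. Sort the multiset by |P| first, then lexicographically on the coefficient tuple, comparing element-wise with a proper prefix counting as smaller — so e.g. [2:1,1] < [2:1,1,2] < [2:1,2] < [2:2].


15 minimal non-faces of Δ(Σ) (on 10 rays):

  • {6,9}:  v_{6} + v_{9} = v_{1}  →  sig = [2:1]
  • {5,9}:  v_{5} + v_{9} = v_{0} + v_{6} + v_{7}  →  sig = [2:1,1,1]
  • {1,5}:  v_{1} + v_{5} = v_{0} + 2·v_{6} + v_{7}  →  sig = [2:1,1,2]
  • {3,5}:  v_{3} + v_{5} = 2·v_{0} + v_{2} + v_{7}  →  sig = [2:1,1,2]
  • {4,5}:  v_{4} + v_{5} = v_{2} + v_{6} + 2·v_{8}  →  sig = [2:1,1,2]
  • {2,8,9}:  v_{2} + v_{8} + v_{9} = 0  →  sig = [3:]
  • {0,4,7}:  v_{0} + v_{4} + v_{7} = v_{8}  →  sig = [3:1]
  • {1,2,8}:  v_{1} + v_{2} + v_{8} = v_{6}  →  sig = [3:1]
  • {3,6,8}:  v_{3} + v_{6} + v_{8} = v_{0}  →  sig = [3:1]
  • {0,2,9}:  v_{0} + v_{2} + v_{9} = v_{3} + v_{6}  →  sig = [3:1,1]
  • {1,3,8}:  v_{1} + v_{3} + v_{8} = v_{0} + v_{9}  →  sig = [3:1,1]
  • {0,1,2}:  v_{0} + v_{1} + v_{2} = v_{3} + 2·v_{6}  →  sig = [3:1,2]
  • {3,4,6,7}:  v_{3} + v_{4} + v_{6} + v_{7} = 0  →  sig = [4:]
  • {1,3,4,7}:  v_{1} + v_{3} + v_{4} + v_{7} = v_{9}  →  sig = [4:1]
  • {0,2,6,7,8}:  v_{0} + v_{2} + v_{6} + v_{7} + v_{8} = v_{5}  →  sig = [5:1]

Sorted signature multiset PRS(X):
[[2:1], [2:1,1,1], [2:1,1,2], [2:1,1,2], [2:1,1,2], [3:], [3:1], [3:1], [3:1], [3:1,1], [3:1,1], [3:1,2], [4:], [4:1], [5:1]]


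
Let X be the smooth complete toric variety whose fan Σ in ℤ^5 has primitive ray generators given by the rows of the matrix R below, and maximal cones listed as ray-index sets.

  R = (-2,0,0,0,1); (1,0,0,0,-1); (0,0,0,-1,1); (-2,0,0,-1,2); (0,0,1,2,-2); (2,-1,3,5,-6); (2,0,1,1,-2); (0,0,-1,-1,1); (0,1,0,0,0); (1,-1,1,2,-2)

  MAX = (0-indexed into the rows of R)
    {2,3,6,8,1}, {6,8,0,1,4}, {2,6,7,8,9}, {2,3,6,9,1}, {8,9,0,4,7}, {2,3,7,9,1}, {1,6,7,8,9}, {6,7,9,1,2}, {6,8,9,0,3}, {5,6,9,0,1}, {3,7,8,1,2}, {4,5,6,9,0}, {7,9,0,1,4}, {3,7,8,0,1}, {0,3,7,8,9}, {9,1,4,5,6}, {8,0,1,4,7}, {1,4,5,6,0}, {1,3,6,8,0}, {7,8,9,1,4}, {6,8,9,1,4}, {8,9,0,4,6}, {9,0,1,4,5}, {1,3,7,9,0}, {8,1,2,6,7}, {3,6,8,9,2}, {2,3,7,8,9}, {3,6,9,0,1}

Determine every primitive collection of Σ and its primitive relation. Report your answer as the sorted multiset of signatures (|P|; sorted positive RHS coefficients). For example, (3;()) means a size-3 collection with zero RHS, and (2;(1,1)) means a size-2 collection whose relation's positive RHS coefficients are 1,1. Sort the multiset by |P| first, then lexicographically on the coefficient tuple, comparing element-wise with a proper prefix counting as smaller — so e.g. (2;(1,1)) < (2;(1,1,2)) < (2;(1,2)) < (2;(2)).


|primitive collections| = 14. Relations:

  • {0,2}:  v_{0} + v_{2} = v_{3}  ⟹  sig = (2;(1))
  • {2,4}:  v_{2} + v_{4} = v_{0} + v_{6}  ⟹  sig = (2;(1,1))
  • {5,7}:  v_{5} + v_{7} = v_{1} + v_{4} + v_{9}  ⟹  sig = (2;(1,1,1))
  • {2,5}:  v_{2} + v_{5} = 2·v_{0} + v_{1} + 2·v_{6} + v_{9}  ⟹  sig = (2;(1,1,2,2))
  • {3,5}:  v_{3} + v_{5} = 3·v_{0} + v_{1} + 2·v_{6} + v_{9}  ⟹  sig = (2;(1,1,2,3))
  • {3,4}:  v_{3} + v_{4} = 2·v_{0} + v_{6}  ⟹  sig = (2;(1,2))
  • {5,8}:  v_{5} + v_{8} = 2·v_{4} + v_{6}  ⟹  sig = (2;(1,2))
  • {0,6,7}:  v_{0} + v_{6} + v_{7} = 0  ⟹  sig = (3;())
  • {3,6,7}:  v_{3} + v_{6} + v_{7} = v_{2}  ⟹  sig = (3;(1))
  • {4,6,7}:  v_{4} + v_{6} + v_{7} = v_{1} + v_{8} + v_{9}  ⟹  sig = (3;(1,1,1))
  • {0,1,8,9}:  v_{0} + v_{1} + v_{8} + v_{9} = v_{4}  ⟹  sig = (4;(1))
  • {1,2,8,9}:  v_{1} + v_{2} + v_{8} + v_{9} = v_{6}  ⟹  sig = (4;(1))
  • {1,3,8,9}:  v_{1} + v_{3} + v_{8} + v_{9} = v_{0} + v_{6}  ⟹  sig = (4;(1,1))
  • {0,1,4,6,9}:  v_{0} + v_{1} + v_{4} + v_{6} + v_{9} = v_{5}  ⟹  sig = (5;(1))

Sorted signature multiset PRS(X):
{ (2;(1)),  (2;(1,1)),  (2;(1,1,1)),  (2;(1,1,2,2)),  (2;(1,1,2,3)),  (2;(1,2)) ×2,  (3;()),  (3;(1)),  (3;(1,1,1)),  (4;(1)) ×2,  (4;(1,1)),  (5;(1)) }


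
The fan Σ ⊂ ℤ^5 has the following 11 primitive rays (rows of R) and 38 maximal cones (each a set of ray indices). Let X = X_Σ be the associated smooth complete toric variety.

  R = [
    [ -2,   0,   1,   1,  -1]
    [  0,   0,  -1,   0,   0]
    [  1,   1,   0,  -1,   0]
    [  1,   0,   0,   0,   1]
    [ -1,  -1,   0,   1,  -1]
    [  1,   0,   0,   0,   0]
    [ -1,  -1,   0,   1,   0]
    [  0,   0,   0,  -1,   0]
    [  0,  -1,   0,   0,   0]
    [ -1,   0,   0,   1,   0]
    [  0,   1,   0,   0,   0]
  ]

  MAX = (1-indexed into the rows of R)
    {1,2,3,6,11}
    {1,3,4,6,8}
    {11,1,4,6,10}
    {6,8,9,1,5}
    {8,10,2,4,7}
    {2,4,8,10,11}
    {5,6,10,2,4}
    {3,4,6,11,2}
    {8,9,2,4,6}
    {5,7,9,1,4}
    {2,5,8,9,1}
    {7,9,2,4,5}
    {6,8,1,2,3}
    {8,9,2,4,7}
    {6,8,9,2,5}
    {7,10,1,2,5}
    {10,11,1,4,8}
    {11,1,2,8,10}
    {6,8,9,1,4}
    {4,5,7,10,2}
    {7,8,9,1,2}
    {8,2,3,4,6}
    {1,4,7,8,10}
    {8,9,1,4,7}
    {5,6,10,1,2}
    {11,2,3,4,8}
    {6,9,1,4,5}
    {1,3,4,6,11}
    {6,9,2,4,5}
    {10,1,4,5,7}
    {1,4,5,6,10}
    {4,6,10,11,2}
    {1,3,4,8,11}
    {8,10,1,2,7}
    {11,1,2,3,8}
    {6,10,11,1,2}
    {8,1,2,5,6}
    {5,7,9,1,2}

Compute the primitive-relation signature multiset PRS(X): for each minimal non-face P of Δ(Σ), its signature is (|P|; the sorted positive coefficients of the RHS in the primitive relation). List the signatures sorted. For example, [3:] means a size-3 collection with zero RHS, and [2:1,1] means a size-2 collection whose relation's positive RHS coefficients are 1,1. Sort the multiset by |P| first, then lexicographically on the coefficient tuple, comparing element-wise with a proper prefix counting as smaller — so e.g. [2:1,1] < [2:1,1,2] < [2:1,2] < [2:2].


The 16 primitive collections of Σ (r=11, n=5):

  P = {3,7}:  v_{3} + v_{7} = 0 ; sig = [2:]
  P = {9,11}:  v_{9} + v_{11} = 0 ; sig = [2:]
  P = {3,10}:  v_{3} + v_{10} = v_{11} ; sig = [2:1]
  P = {7,11}:  v_{7} + v_{11} = v_{10} ; sig = [2:1]
  P = {9,10}:  v_{9} + v_{10} = v_{7} ; sig = [2:1]
  P = {3,9}:  v_{3} + v_{9} = v_{6} + v_{8} ; sig = [2:1,1]
  P = {6,7}:  v_{6} + v_{7} = v_{4} + v_{5} ; sig = [2:1,1]
  P = {5,11}:  v_{5} + v_{11} = v_{1} + v_{2} + v_{6} ; sig = [2:1,1,1]
  P = {3,5}:  v_{3} + v_{5} = v_{1} + v_{2} + 2·v_{6} + v_{8} ; sig = [2:1,1,1,2]
  P = {6,8,10}:  v_{6} + v_{8} + v_{10} = 0 ; sig = [3:]
  P = {1,2,4}:  v_{1} + v_{2} + v_{4} = v_{10} ; sig = [3:1]
  P = {4,5,8}:  v_{4} + v_{5} + v_{8} = v_{9} ; sig = [3:1]
  P = {6,8,11}:  v_{6} + v_{8} + v_{11} = v_{3} ; sig = [3:1]
  P = {5,8,10}:  v_{5} + v_{8} + v_{10} = v_{1} + v_{2} + v_{9} ; sig = [3:1,1,1]
  P = {5,7,8}:  v_{5} + v_{7} + v_{8} = v_{1} + v_{2} + 2·v_{9} ; sig = [3:1,1,2]
  P = {1,2,6,9}:  v_{1} + v_{2} + v_{6} + v_{9} = v_{5} ; sig = [4:1]

so the primitive-relation signature multiset is
    [2:]
    [2:]
    [2:1]
    [2:1]
    [2:1]
    [2:1,1]
    [2:1,1]
    [2:1,1,1]
    [2:1,1,1,2]
    [3:]
    [3:1]
    [3:1]
    [3:1]
    [3:1,1,1]
    [3:1,1,2]
    [4:1]


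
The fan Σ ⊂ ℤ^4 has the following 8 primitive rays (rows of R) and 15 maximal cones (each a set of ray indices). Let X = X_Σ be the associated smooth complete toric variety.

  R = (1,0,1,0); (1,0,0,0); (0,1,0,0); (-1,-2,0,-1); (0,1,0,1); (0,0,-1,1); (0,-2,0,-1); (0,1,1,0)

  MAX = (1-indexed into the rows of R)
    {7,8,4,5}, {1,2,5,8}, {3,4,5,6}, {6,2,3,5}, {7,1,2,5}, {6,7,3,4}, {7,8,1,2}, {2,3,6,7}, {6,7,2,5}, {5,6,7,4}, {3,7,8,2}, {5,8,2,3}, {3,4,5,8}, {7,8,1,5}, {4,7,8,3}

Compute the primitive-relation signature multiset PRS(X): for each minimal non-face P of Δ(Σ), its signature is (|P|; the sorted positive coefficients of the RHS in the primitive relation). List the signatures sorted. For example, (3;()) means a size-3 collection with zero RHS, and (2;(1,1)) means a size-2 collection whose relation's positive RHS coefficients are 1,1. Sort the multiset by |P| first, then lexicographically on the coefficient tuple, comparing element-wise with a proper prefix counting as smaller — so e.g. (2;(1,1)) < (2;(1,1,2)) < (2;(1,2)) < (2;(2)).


7 minimal non-faces of Δ(Σ) (on 8 rays):

  P = {2,4}:  v_{2} + v_{4} = v_{7}  ⟹  sig = (2;(1))
  P = {6,8}:  v_{6} + v_{8} = v_{5}  ⟹  sig = (2;(1))
  P = {1,3}:  v_{1} + v_{3} = v_{2} + v_{8}  ⟹  sig = (2;(1,1))
  P = {1,4}:  v_{1} + v_{4} = v_{5} + 2·v_{7} + v_{8}  ⟹  sig = (2;(1,1,2))
  P = {1,6}:  v_{1} + v_{6} = v_{2} + 2·v_{5} + v_{7}  ⟹  sig = (2;(1,1,2))
  P = {3,5,7}:  v_{3} + v_{5} + v_{7} = 0  ⟹  sig = (3;())
  P = {2,5,7,8}:  v_{2} + v_{5} + v_{7} + v_{8} = v_{1}  ⟹  sig = (4;(1))

Sorted signature multiset PRS(X):
    (2;(1))
    (2;(1))
    (2;(1,1))
    (2;(1,1,2))
    (2;(1,1,2))
    (3;())
    (4;(1))


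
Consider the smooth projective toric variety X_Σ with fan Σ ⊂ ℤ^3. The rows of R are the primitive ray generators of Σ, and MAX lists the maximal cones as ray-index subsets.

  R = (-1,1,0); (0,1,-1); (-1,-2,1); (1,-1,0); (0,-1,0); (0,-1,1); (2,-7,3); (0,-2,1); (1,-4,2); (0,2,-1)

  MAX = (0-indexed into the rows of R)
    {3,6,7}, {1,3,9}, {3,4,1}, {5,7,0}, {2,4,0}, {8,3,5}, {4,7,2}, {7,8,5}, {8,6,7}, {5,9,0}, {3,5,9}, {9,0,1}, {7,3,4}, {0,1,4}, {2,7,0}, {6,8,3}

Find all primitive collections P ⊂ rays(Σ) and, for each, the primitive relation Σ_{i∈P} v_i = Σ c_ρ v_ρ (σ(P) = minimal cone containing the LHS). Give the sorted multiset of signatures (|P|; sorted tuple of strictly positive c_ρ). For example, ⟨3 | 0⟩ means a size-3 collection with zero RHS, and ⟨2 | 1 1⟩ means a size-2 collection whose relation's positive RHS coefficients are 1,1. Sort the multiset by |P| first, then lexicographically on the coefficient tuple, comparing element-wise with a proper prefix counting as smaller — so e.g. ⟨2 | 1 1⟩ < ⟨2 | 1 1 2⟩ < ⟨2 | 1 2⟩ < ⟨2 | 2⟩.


Σ has 24 primitive collections:

  {0,3}:  v_{0} + v_{3} = 0  so sig = ⟨2 | 0⟩
  {1,5}:  v_{1} + v_{5} = 0  so sig = ⟨2 | 0⟩
  {7,9}:  v_{7} + v_{9} = 0  so sig = ⟨2 | 0⟩
  {1,7}:  v_{1} + v_{7} = v_{4}  so sig = ⟨2 | 1⟩
  {4,5}:  v_{4} + v_{5} = v_{7}  so sig = ⟨2 | 1⟩
  {4,9}:  v_{4} + v_{9} = v_{1}  so sig = ⟨2 | 1⟩
  {0,6}:  v_{0} + v_{6} = v_{7} + v_{8}  so sig = ⟨2 | 1 1⟩
  {0,8}:  v_{0} + v_{8} = v_{5} + v_{7}  so sig = ⟨2 | 1 1⟩
  {1,8}:  v_{1} + v_{8} = v_{3} + v_{7}  so sig = ⟨2 | 1 1⟩
  {2,3}:  v_{2} + v_{3} = v_{4} + v_{7}  so sig = ⟨2 | 1 1⟩
  {2,9}:  v_{2} + v_{9} = v_{0} + v_{4}  so sig = ⟨2 | 1 1⟩
  {6,9}:  v_{6} + v_{9} = v_{3} + v_{8}  so sig = ⟨2 | 1 1⟩
  {8,9}:  v_{8} + v_{9} = v_{3} + v_{5}  so sig = ⟨2 | 1 1⟩
  {1,2}:  v_{1} + v_{2} = v_{0} + 2·v_{4}  so sig = ⟨2 | 1 2⟩
  {2,5}:  v_{2} + v_{5} = v_{0} + 2·v_{7}  so sig = ⟨2 | 1 2⟩
  {4,8}:  v_{4} + v_{8} = v_{3} + 2·v_{7}  so sig = ⟨2 | 1 2⟩
  {2,6}:  v_{2} + v_{6} = v_{3} + 4·v_{7}  so sig = ⟨2 | 1 4⟩
  {5,6}:  v_{5} + v_{6} = 2·v_{8}  so sig = ⟨2 | 2⟩
  {1,6}:  v_{1} + v_{6} = 2·v_{3} + 2·v_{7}  so sig = ⟨2 | 2 2⟩
  {4,6}:  v_{4} + v_{6} = 2·v_{3} + 3·v_{7}  so sig = ⟨2 | 2 3⟩
  {2,8}:  v_{2} + v_{8} = 3·v_{7}  so sig = ⟨2 | 3⟩
  {0,4,7}:  v_{0} + v_{4} + v_{7} = v_{2}  so sig = ⟨3 | 1⟩
  {3,5,7}:  v_{3} + v_{5} + v_{7} = v_{8}  so sig = ⟨3 | 1⟩
  {3,7,8}:  v_{3} + v_{7} + v_{8} = v_{6}  so sig = ⟨3 | 1⟩

Signatures (|P|; sorted positive RHS coefficients), sorted:
    |P|=2: 21 collections, coeffs (), (), (), (1), (1), (1), (1,1), (1,1), (1,1), (1,1), (1,1), (1,1), (1,1), (1,2), (1,2), (1,2), (1,4), (2), (2,2), (2,3), (3)
    |P|=3: 3 collections, coeffs (1), (1), (1)


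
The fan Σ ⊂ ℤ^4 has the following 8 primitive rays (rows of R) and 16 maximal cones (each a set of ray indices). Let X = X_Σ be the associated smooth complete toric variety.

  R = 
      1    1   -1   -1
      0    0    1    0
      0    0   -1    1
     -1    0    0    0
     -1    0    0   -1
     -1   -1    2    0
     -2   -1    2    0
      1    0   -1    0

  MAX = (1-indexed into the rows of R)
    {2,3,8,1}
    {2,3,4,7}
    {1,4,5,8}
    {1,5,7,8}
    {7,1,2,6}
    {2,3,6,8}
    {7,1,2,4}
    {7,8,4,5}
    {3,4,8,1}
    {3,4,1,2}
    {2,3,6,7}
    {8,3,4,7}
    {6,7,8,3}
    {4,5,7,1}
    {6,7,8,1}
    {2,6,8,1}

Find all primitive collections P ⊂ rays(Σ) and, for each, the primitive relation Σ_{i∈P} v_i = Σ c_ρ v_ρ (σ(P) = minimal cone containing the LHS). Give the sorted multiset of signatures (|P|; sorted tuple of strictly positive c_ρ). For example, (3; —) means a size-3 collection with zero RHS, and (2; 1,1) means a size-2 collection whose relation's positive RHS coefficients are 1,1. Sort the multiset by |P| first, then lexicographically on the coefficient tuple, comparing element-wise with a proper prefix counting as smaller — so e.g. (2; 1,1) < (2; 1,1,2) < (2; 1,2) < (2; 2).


The 9 primitive collections of Σ (r=8, n=4):

  • {4,6}:  v_{4} + v_{6} = v_{7}  ⟹  sig = (2; 1)
  • {2,5}:  v_{2} + v_{5} = v_{1} + v_{7}  ⟹  sig = (2; 1,1)
  • {5,6}:  v_{5} + v_{6} = v_{1} + 2·v_{7} + v_{8}  ⟹  sig = (2; 1,1,2)
  • {3,5}:  v_{3} + v_{5} = 2·v_{4} + v_{8}  ⟹  sig = (2; 1,2)
  • {1,3,6}:  v_{1} + v_{3} + v_{6} = 0  ⟹  sig = (3; —)
  • {2,4,8}:  v_{2} + v_{4} + v_{8} = 0  ⟹  sig = (3; —)
  • {1,3,7}:  v_{1} + v_{3} + v_{7} = v_{4}  ⟹  sig = (3; 1)
  • {2,7,8}:  v_{2} + v_{7} + v_{8} = v_{6}  ⟹  sig = (3; 1)
  • {1,4,7,8}:  v_{1} + v_{4} + v_{7} + v_{8} = v_{5}  ⟹  sig = (4; 1)

Sorted signature multiset PRS(X):
    |P|=2: 4 collections, coeffs (1), (1,1), (1,1,2), (1,2)
    |P|=3: 4 collections, coeffs (), (), (1), (1)
    |P|=4: 1 collection, coeffs (1)


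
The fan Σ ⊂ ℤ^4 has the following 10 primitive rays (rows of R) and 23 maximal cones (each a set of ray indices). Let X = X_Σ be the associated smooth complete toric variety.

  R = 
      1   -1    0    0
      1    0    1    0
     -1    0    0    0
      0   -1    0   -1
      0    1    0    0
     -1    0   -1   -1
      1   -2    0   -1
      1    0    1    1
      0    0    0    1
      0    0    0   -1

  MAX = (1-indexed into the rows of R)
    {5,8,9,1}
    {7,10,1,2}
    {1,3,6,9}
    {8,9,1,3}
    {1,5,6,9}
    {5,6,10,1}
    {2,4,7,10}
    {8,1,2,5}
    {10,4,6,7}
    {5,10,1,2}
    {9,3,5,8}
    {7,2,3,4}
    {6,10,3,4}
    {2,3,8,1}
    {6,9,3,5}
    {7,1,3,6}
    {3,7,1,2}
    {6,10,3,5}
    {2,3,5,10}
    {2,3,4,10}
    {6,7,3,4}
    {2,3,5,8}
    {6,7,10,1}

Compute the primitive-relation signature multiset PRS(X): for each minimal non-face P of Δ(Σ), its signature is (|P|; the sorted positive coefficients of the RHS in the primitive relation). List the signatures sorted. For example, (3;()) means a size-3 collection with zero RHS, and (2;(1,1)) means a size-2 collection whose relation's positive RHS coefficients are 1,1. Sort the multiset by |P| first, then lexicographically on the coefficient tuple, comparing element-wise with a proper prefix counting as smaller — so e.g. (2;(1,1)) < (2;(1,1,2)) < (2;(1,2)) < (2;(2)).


|primitive collections| = 15. Relations:

  {6,8}:  v_{6} + v_{8} = 0 — sig = (2;())
  {9,10}:  v_{9} + v_{10} = 0 — sig = (2;())
  {1,4}:  v_{1} + v_{4} = v_{7} — sig = (2;(1))
  {2,6}:  v_{2} + v_{6} = v_{10} — sig = (2;(1))
  {2,9}:  v_{2} + v_{9} = v_{8} — sig = (2;(1))
  {4,5}:  v_{4} + v_{5} = v_{10} — sig = (2;(1))
  {8,10}:  v_{8} + v_{10} = v_{2} — sig = (2;(1))
  {4,9}:  v_{4} + v_{9} = v_{1} + v_{3} — sig = (2;(1,1))
  {5,7}:  v_{5} + v_{7} = v_{1} + v_{10} — sig = (2;(1,1))
  {4,8}:  v_{4} + v_{8} = v_{1} + v_{2} + v_{3} — sig = (2;(1,1,1))
  {7,8}:  v_{7} + v_{8} = 2·v_{1} + v_{2} + v_{3} — sig = (2;(1,1,2))
  {7,9}:  v_{7} + v_{9} = 2·v_{1} + v_{3} — sig = (2;(1,2))
  {1,3,5}:  v_{1} + v_{3} + v_{5} = 0 — sig = (3;())
  {1,3,10}:  v_{1} + v_{3} + v_{10} = v_{4} — sig = (3;(1))
  {3,7,10}:  v_{3} + v_{7} + v_{10} = 2·v_{4} — sig = (3;(2))

Sorted signature multiset PRS(X):
{ (2;()) ×2,  (2;(1)) ×5,  (2;(1,1)) ×2,  (2;(1,1,1)),  (2;(1,1,2)),  (2;(1,2)),  (3;()),  (3;(1)),  (3;(2)) }


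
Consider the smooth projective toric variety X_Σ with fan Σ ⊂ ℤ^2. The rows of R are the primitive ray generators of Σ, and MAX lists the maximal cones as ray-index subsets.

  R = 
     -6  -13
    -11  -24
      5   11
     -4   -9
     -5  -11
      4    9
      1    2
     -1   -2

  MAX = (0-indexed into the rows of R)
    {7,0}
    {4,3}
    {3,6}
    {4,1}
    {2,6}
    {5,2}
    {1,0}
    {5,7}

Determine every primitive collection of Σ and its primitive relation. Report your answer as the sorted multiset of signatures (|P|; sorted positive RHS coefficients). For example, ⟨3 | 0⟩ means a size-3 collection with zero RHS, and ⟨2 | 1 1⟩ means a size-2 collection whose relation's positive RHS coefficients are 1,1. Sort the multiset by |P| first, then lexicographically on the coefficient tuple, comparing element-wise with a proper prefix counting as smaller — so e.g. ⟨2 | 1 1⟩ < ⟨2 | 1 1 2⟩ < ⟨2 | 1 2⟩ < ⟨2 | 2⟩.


|primitive collections| = 20. Relations:

  P = {2,4}:  v_{2} + v_{4} = 0  so sig = ⟨2 | 0⟩
  P = {3,5}:  v_{3} + v_{5} = 0  so sig = ⟨2 | 0⟩
  P = {6,7}:  v_{6} + v_{7} = 0  so sig = ⟨2 | 0⟩
  P = {0,2}:  v_{0} + v_{2} = v_{7}  so sig = ⟨2 | 1⟩
  P = {0,4}:  v_{0} + v_{4} = v_{1}  so sig = ⟨2 | 1⟩
  P = {0,6}:  v_{0} + v_{6} = v_{4}  so sig = ⟨2 | 1⟩
  P = {1,2}:  v_{1} + v_{2} = v_{0}  so sig = ⟨2 | 1⟩
  P = {2,3}:  v_{2} + v_{3} = v_{6}  so sig = ⟨2 | 1⟩
  P = {2,7}:  v_{2} + v_{7} = v_{5}  so sig = ⟨2 | 1⟩
  P = {3,7}:  v_{3} + v_{7} = v_{4}  so sig = ⟨2 | 1⟩
  P = {4,5}:  v_{4} + v_{5} = v_{7}  so sig = ⟨2 | 1⟩
  P = {4,6}:  v_{4} + v_{6} = v_{3}  so sig = ⟨2 | 1⟩
  P = {4,7}:  v_{4} + v_{7} = v_{0}  so sig = ⟨2 | 1⟩
  P = {5,6}:  v_{5} + v_{6} = v_{2}  so sig = ⟨2 | 1⟩
  P = {1,5}:  v_{1} + v_{5} = v_{0} + v_{7}  so sig = ⟨2 | 1 1⟩
  P = {0,3}:  v_{0} + v_{3} = 2·v_{4}  so sig = ⟨2 | 2⟩
  P = {0,5}:  v_{0} + v_{5} = 2·v_{7}  so sig = ⟨2 | 2⟩
  P = {1,6}:  v_{1} + v_{6} = 2·v_{4}  so sig = ⟨2 | 2⟩
  P = {1,7}:  v_{1} + v_{7} = 2·v_{0}  so sig = ⟨2 | 2⟩
  P = {1,3}:  v_{1} + v_{3} = 3·v_{4}  so sig = ⟨2 | 3⟩

Hence PRS(X_Σ) =
    |P|=2: 20 collections, coeffs (), (), (), (1), (1), (1), (1), (1), (1), (1), (1), (1), (1), (1), (1,1), (2), (2), (2), (2), (3)


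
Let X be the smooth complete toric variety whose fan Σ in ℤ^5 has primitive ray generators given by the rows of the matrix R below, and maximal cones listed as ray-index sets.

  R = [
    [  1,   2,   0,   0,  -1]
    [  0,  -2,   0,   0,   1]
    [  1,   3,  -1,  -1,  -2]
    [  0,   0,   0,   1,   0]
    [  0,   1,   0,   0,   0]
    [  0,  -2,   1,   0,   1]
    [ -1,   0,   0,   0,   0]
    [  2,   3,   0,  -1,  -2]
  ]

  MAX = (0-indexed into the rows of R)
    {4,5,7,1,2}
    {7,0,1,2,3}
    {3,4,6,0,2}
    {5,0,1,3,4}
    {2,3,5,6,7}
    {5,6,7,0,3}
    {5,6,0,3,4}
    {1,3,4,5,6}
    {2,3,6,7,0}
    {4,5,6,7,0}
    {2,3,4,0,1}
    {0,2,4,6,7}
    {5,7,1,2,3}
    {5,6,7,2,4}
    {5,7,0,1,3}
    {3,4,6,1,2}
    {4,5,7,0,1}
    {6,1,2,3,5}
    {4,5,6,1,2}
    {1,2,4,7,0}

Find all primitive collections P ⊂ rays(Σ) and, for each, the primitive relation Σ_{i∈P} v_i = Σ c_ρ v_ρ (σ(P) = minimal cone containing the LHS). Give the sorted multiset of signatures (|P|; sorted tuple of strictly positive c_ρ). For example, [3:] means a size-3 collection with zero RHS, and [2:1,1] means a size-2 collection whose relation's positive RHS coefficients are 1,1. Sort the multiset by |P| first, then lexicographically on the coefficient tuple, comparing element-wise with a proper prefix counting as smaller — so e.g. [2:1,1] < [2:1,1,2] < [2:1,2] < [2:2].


|primitive collections| = 5. Relations:

  P={0,1,6}:  v_{0} + v_{1} + v_{6} = 0  so sig = [3:]
  P={0,2,5}:  v_{0} + v_{2} + v_{5} = v_{7}  so sig = [3:1]
  P={1,6,7}:  v_{1} + v_{6} + v_{7} = v_{2} + v_{5}  so sig = [3:1,1]
  P={3,4,7}:  v_{3} + v_{4} + v_{7} = 2·v_{0}  so sig = [3:2]
  P={2,3,4,5}:  v_{2} + v_{3} + v_{4} + v_{5} = v_{0}  so sig = [4:1]

so the primitive-relation signature multiset is
    [3:]
    [3:1]
    [3:1,1]
    [3:2]
    [4:1]
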